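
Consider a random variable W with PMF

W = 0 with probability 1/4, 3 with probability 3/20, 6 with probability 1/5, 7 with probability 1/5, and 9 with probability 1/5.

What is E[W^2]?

34.55

E[W^2] = Σ w^2·P(W=w)
 = 0·1/4 + 9·3/20 + 36·1/5 + 49·1/5 + 81·1/5
 = 0 + 27/20 + 36/5 + 49/5 + 81/5
 = 691/20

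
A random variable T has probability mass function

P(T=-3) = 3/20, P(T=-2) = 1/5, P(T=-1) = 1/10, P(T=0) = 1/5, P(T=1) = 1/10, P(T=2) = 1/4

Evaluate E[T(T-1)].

3.7

E[T(T-1)] = Σ t(t-1)·P(T=t)
 = 12·3/20 + 6·1/5 + 2·1/10 + 0·1/5 + 0·1/10 + 2·1/4
 = 9/5 + 6/5 + 1/5 + 0 + 0 + 1/2
 = 37/10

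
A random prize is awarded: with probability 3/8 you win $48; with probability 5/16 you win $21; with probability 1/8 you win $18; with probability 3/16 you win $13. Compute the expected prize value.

E[payout] = 48·3/8 + 21·5/16 + 18·1/8 + 13·3/16
 = 18 + 105/16 + 9/4 + 39/16
 = 117/4

29.25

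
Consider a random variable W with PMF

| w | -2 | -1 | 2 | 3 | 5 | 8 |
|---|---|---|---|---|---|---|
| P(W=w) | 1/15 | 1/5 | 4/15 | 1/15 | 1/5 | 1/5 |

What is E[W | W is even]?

P(W is even) = 1/15 + 4/15 + 1/5 = 8/15.
E[W | W is even] = [(-2)·1/15 + 2·4/15 + 8·1/5] / (8/15)
 = 2 / (8/15)
 = 15/4

3.75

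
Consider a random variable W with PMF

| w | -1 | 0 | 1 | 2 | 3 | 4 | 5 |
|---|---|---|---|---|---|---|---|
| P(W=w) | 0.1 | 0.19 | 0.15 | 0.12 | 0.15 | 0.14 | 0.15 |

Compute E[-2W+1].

-3.1

E[-2W+1] = Σ (-2w+1)·P(W=w)
 = 3·0.1 + 1·0.19 + (-1)·0.15 + (-3)·0.12 + (-5)·0.15 + (-7)·0.14 + (-9)·0.15
 = 0.3 + 0.19 + (-0.15) + (-0.36) + (-0.75) + (-0.98) + (-1.35)
 = -3.1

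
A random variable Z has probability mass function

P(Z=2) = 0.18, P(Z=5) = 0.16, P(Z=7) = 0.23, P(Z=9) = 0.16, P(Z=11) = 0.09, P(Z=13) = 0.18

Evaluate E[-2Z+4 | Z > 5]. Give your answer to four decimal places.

P(Z > 5) = 0.23 + 0.16 + 0.09 + 0.18 = 0.66.
E[-2Z+4 | Z > 5] = [(-10)·0.23 + (-14)·0.16 + (-18)·0.09 + (-22)·0.18] / 0.66
 = -10.12 / 0.66
 = -46/3

-15.3333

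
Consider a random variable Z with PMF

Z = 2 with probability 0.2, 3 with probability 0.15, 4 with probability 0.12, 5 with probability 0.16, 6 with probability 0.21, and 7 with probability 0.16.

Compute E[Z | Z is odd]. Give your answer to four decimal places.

5.0426

P(Z is odd) = 0.15 + 0.16 + 0.16 = 0.47.
E[Z | Z is odd] = [3·0.15 + 5·0.16 + 7·0.16] / 0.47
 = 2.37 / 0.47
 = 237/47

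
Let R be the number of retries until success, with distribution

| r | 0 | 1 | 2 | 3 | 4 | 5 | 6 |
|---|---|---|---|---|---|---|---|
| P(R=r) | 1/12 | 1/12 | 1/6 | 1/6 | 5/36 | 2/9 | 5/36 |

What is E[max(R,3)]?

E[max(R,3)] = Σ max(r,3)·P(R=r)
 = 3·1/12 + 3·1/12 + 3·1/6 + 3·1/6 + 4·5/36 + 5·2/9 + 6·5/36
 = 1/4 + 1/4 + 1/2 + 1/2 + 5/9 + 10/9 + 5/6
 = 4

4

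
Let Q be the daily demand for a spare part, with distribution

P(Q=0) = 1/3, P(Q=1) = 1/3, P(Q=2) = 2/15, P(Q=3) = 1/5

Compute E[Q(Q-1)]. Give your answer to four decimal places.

1.4667

E[Q(Q-1)] = Σ q(q-1)·P(Q=q)
 = 0·1/3 + 0·1/3 + 2·2/15 + 6·1/5
 = 0 + 0 + 4/15 + 6/5
 = 22/15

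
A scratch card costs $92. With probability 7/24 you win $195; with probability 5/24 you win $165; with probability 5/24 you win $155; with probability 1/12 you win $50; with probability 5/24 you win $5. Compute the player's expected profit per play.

E[payout] = 195·7/24 + 165·5/24 + 155·5/24 + 50·1/12 + 5·5/24
 = 455/8 + 275/8 + 775/24 + 25/6 + 25/24
 = 515/4
Net = 515/4 - 92 = 147/4

36.75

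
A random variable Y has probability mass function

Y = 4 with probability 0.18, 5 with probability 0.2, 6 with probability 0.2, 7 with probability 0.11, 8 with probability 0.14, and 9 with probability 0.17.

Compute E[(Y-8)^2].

5.76

E[(Y-8)^2] = Σ (y-8)^2·P(Y=y)
 = 16·0.18 + 9·0.2 + 4·0.2 + 1·0.11 + 0·0.14 + 1·0.17
 = 2.88 + 1.8 + 0.8 + 0.11 + 0 + 0.17
 = 5.76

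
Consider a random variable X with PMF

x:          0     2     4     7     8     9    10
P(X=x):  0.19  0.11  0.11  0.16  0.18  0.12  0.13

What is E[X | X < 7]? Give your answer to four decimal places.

P(X < 7) = 0.19 + 0.11 + 0.11 = 0.41.
E[X | X < 7] = [0·0.19 + 2·0.11 + 4·0.11] / 0.41
 = 0.66 / 0.41
 = 66/41

1.6098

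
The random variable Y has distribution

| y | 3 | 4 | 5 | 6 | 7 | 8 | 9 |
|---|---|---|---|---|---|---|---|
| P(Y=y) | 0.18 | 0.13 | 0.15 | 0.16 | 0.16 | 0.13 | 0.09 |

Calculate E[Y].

E[Y] = Σ y·P(Y=y)
 = 3·0.18 + 4·0.13 + 5·0.15 + 6·0.16 + 7·0.16 + 8·0.13 + 9·0.09
 = 0.54 + 0.52 + 0.75 + 0.96 + 1.12 + 1.04 + 0.81
 = 5.74

5.74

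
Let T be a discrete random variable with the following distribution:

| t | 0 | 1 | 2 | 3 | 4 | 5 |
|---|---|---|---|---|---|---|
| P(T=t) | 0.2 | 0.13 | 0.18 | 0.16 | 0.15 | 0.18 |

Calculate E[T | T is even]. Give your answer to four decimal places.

P(T is even) = 0.2 + 0.18 + 0.15 = 0.53.
E[T | T is even] = [0·0.2 + 2·0.18 + 4·0.15] / 0.53
 = 0.96 / 0.53
 = 96/53

1.8113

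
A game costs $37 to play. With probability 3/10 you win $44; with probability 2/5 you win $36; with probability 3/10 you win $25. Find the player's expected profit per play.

-1.9

E[payout] = 44·3/10 + 36·2/5 + 25·3/10
 = 66/5 + 72/5 + 15/2
 = 351/10
Net = 351/10 - 37 = -19/10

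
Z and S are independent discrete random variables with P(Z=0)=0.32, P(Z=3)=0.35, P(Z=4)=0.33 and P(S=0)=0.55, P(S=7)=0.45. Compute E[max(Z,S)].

E[max(Z,S)] = Σ_z Σ_s max(z,s) · P(Z=z)P(S=s)
 = 0·0.176 + 7·0.144 + 3·0.1925 + 7·0.1575 + 4·0.1815 + 7·0.1485
 = 0 + 1.008 + 0.5775 + 1.1025 + 0.726 + 1.0395
 = 4.4535

4.4535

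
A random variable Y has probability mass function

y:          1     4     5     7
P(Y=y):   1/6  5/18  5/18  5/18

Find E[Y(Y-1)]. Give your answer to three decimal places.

E[Y(Y-1)] = Σ y(y-1)·P(Y=y)
 = 0·1/6 + 12·5/18 + 20·5/18 + 42·5/18
 = 0 + 10/3 + 50/9 + 35/3
 = 185/9

20.556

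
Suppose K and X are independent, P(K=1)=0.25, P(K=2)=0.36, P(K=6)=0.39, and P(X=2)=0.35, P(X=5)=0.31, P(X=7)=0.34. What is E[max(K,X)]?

5.2969

E[max(K,X)] = Σ_k Σ_x max(k,x) · P(K=k)P(X=x)
 = 2·0.0875 + 5·0.0775 + 7·0.085 + 2·0.126 + 5·0.1116 + 7·0.1224 + 6·0.1365 + 6·0.1209 + 7·0.1326
 = 0.175 + 0.3875 + 0.595 + 0.252 + 0.558 + 0.8568 + 0.819 + 0.7254 + 0.9282
 = 5.2969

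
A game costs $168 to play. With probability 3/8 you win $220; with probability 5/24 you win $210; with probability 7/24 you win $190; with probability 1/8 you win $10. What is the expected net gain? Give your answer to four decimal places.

14.9167

E[payout] = 220·3/8 + 210·5/24 + 190·7/24 + 10·1/8
 = 165/2 + 175/4 + 665/12 + 5/4
 = 2195/12
Net = 2195/12 - 168 = 179/12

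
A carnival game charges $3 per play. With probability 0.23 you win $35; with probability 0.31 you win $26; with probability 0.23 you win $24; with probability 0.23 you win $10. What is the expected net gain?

E[payout] = 35·0.23 + 26·0.31 + 24·0.23 + 10·0.23
 = 8.05 + 8.06 + 5.52 + 2.3
 = 23.93
Net = 23.93 - 3 = 20.93

20.93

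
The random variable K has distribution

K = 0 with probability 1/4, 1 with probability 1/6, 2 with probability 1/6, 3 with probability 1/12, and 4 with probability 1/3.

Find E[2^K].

E[2^K] = Σ 2^k·P(K=k)
 = 1·1/4 + 2·1/6 + 4·1/6 + 8·1/12 + 16·1/3
 = 1/4 + 1/3 + 2/3 + 2/3 + 16/3
 = 29/4

7.25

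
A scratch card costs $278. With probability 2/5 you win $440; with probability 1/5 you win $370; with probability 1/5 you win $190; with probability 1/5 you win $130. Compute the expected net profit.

E[payout] = 440·2/5 + 370·1/5 + 190·1/5 + 130·1/5
 = 176 + 74 + 38 + 26
 = 314
Net = 314 - 278 = 36

36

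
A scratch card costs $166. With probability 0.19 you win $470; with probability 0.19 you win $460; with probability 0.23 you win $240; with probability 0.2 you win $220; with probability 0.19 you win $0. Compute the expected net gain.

E[payout] = 470·0.19 + 460·0.19 + 240·0.23 + 220·0.2 + 0·0.19
 = 89.3 + 87.4 + 55.2 + 44 + 0
 = 275.9
Net = 275.9 - 166 = 109.9

109.9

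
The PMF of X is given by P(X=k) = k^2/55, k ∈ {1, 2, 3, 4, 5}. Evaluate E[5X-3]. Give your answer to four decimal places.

E[5X-3] = Σ (5x-3)·P(X=x)
 = 2·1/55 + 7·4/55 + 12·9/55 + 17·16/55 + 22·5/11
 = 2/55 + 28/55 + 108/55 + 272/55 + 10
 = 192/11

17.4545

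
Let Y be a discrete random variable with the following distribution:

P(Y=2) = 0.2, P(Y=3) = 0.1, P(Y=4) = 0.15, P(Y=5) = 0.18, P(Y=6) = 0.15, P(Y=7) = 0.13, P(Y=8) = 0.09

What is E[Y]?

4.73

E[Y] = Σ y·P(Y=y)
 = 2·0.2 + 3·0.1 + 4·0.15 + 5·0.18 + 6·0.15 + 7·0.13 + 8·0.09
 = 0.4 + 0.3 + 0.6 + 0.9 + 0.9 + 0.91 + 0.72
 = 4.73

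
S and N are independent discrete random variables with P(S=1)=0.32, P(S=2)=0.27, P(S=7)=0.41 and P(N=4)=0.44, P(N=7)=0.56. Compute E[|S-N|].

3.0324

E[|S-N|] = Σ_s Σ_n |s-n| · P(S=s)P(N=n)
 = 3·0.1408 + 6·0.1792 + 2·0.1188 + 5·0.1512 + 3·0.1804 + 0·0.2296
 = 0.4224 + 1.0752 + 0.2376 + 0.756 + 0.5412 + 0
 = 3.0324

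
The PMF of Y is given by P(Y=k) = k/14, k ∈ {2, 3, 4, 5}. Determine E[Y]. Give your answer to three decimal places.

E[Y] = Σ y·P(Y=y)
 = 2·1/7 + 3·3/14 + 4·2/7 + 5·5/14
 = 2/7 + 9/14 + 8/7 + 25/14
 = 27/7

3.857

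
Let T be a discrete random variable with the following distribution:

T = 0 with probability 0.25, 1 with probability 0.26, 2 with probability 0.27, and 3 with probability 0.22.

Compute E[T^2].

3.32

E[T^2] = Σ t^2·P(T=t)
 = 0·0.25 + 1·0.26 + 4·0.27 + 9·0.22
 = 0 + 0.26 + 1.08 + 1.98
 = 3.32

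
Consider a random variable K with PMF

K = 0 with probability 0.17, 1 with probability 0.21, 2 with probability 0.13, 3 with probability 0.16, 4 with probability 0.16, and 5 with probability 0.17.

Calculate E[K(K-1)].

E[K(K-1)] = Σ k(k-1)·P(K=k)
 = 0·0.17 + 0·0.21 + 2·0.13 + 6·0.16 + 12·0.16 + 20·0.17
 = 0 + 0 + 0.26 + 0.96 + 1.92 + 3.4
 = 6.54

6.54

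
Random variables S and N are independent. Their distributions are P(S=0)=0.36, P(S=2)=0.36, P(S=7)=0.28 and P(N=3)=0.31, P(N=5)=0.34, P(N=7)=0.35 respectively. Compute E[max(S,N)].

5.6176

E[max(S,N)] = Σ_s Σ_n max(s,n) · P(S=s)P(N=n)
 = 3·0.1116 + 5·0.1224 + 7·0.126 + 3·0.1116 + 5·0.1224 + 7·0.126 + 7·0.0868 + 7·0.0952 + 7·0.098
 = 0.3348 + 0.612 + 0.882 + 0.3348 + 0.612 + 0.882 + 0.6076 + 0.6664 + 0.686
 = 5.6176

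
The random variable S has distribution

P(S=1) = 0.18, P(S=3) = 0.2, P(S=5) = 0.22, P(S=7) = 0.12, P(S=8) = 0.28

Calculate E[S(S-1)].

E[S(S-1)] = Σ s(s-1)·P(S=s)
 = 0·0.18 + 6·0.2 + 20·0.22 + 42·0.12 + 56·0.28
 = 0 + 1.2 + 4.4 + 5.04 + 15.68
 = 26.32

26.32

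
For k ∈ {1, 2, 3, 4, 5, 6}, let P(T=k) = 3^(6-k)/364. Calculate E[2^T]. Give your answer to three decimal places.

3.654

E[2^T] = Σ 2^t·P(T=t)
 = 2·243/364 + 4·81/364 + 8·27/364 + 16·9/364 + 32·3/364 + 64·1/364
 = 243/182 + 81/91 + 54/91 + 36/91 + 24/91 + 16/91
 = 95/26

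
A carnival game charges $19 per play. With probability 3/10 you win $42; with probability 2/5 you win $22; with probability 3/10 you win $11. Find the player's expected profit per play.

E[payout] = 42·3/10 + 22·2/5 + 11·3/10
 = 63/5 + 44/5 + 33/10
 = 247/10
Net = 247/10 - 19 = 57/10

5.7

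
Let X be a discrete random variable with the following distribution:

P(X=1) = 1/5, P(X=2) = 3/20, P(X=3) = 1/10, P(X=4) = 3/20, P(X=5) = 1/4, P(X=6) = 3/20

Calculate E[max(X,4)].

E[max(X,4)] = Σ max(x,4)·P(X=x)
 = 4·1/5 + 4·3/20 + 4·1/10 + 4·3/20 + 5·1/4 + 6·3/20
 = 4/5 + 3/5 + 2/5 + 3/5 + 5/4 + 9/10
 = 91/20

4.55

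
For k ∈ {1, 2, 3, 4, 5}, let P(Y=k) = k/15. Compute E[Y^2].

15

E[Y^2] = Σ y^2·P(Y=y)
 = 1·1/15 + 4·2/15 + 9·1/5 + 16·4/15 + 25·1/3
 = 1/15 + 8/15 + 9/5 + 64/15 + 25/3
 = 15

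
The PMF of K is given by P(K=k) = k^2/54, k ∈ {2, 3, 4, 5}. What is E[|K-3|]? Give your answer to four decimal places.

1.2963

E[|K-3|] = Σ |k-3|·P(K=k)
 = 1·2/27 + 0·1/6 + 1·8/27 + 2·25/54
 = 2/27 + 0 + 8/27 + 25/27
 = 35/27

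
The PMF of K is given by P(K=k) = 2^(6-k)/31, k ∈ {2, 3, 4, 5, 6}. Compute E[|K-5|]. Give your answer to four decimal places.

2.2258

E[|K-5|] = Σ |k-5|·P(K=k)
 = 3·16/31 + 2·8/31 + 1·4/31 + 0·2/31 + 1·1/31
 = 48/31 + 16/31 + 4/31 + 0 + 1/31
 = 69/31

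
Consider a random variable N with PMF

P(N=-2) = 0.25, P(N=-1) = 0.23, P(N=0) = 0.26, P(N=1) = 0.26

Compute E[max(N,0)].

0.26

E[max(N,0)] = Σ max(n,0)·P(N=n)
 = 0·0.25 + 0·0.23 + 0·0.26 + 1·0.26
 = 0 + 0 + 0 + 0.26
 = 0.26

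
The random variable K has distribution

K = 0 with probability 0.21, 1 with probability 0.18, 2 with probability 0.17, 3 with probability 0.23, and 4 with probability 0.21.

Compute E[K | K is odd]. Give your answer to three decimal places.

2.122

P(K is odd) = 0.18 + 0.23 = 0.41.
E[K | K is odd] = [1·0.18 + 3·0.23] / 0.41
 = 0.87 / 0.41
 = 87/41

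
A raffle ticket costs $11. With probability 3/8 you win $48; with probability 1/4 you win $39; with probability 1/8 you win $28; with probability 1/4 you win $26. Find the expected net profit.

26.75

E[payout] = 48·3/8 + 39·1/4 + 28·1/8 + 26·1/4
 = 18 + 39/4 + 7/2 + 13/2
 = 151/4
Net = 151/4 - 11 = 107/4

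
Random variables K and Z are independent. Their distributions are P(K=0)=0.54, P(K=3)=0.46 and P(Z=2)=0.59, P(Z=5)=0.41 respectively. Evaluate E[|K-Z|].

2.3928

E[|K-Z|] = Σ_k Σ_z |k-z| · P(K=k)P(Z=z)
 = 2·0.3186 + 5·0.2214 + 1·0.2714 + 2·0.1886
 = 0.6372 + 1.107 + 0.2714 + 0.3772
 = 2.3928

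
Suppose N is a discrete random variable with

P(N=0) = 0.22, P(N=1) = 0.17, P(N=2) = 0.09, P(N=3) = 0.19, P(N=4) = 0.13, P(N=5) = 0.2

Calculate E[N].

2.44

E[N] = Σ n·P(N=n)
 = 0·0.22 + 1·0.17 + 2·0.09 + 3·0.19 + 4·0.13 + 5·0.2
 = 0 + 0.17 + 0.18 + 0.57 + 0.52 + 1
 = 2.44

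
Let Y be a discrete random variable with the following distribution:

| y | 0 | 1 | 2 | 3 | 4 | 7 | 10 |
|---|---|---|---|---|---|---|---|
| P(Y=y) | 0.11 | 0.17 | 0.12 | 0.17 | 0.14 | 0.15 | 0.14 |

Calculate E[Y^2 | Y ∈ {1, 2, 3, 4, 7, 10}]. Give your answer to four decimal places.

P(Y ∈ {1, 2, 3, 4, 7, 10}) = 0.17 + 0.12 + 0.17 + 0.14 + 0.15 + 0.14 = 0.89.
E[Y^2 | Y ∈ {1, 2, 3, 4, 7, 10}] = [1·0.17 + 4·0.12 + 9·0.17 + 16·0.14 + 49·0.15 + 100·0.14] / 0.89
 = 25.77 / 0.89
 = 2577/89

28.9551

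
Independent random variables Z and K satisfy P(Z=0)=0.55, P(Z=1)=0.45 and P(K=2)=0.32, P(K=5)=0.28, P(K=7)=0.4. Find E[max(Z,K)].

E[max(Z,K)] = Σ_z Σ_k max(z,k) · P(Z=z)P(K=k)
 = 2·0.176 + 5·0.154 + 7·0.22 + 2·0.144 + 5·0.126 + 7·0.18
 = 0.352 + 0.77 + 1.54 + 0.288 + 0.63 + 1.26
 = 4.84

4.84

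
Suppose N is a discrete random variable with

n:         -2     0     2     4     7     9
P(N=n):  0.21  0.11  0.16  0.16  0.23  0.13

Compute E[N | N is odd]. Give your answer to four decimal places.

7.7222

P(N is odd) = 0.23 + 0.13 = 0.36.
E[N | N is odd] = [7·0.23 + 9·0.13] / 0.36
 = 2.78 / 0.36
 = 139/18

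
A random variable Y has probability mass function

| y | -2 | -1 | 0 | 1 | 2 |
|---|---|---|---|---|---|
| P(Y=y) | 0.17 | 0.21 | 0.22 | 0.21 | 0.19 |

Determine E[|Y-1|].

1.34

E[|Y-1|] = Σ |y-1|·P(Y=y)
 = 3·0.17 + 2·0.21 + 1·0.22 + 0·0.21 + 1·0.19
 = 0.51 + 0.42 + 0.22 + 0 + 0.19
 = 1.34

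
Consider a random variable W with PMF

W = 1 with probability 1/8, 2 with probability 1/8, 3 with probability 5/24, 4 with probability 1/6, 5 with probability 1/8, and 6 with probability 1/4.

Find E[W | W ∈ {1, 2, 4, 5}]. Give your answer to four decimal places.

P(W ∈ {1, 2, 4, 5}) = 1/8 + 1/8 + 1/6 + 1/8 = 13/24.
E[W | W ∈ {1, 2, 4, 5}] = [1·1/8 + 2·1/8 + 4·1/6 + 5·1/8] / (13/24)
 = 5/3 / (13/24)
 = 40/13

3.0769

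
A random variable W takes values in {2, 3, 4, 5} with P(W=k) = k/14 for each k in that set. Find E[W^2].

16

E[W^2] = Σ w^2·P(W=w)
 = 4·1/7 + 9·3/14 + 16·2/7 + 25·5/14
 = 4/7 + 27/14 + 32/7 + 125/14
 = 16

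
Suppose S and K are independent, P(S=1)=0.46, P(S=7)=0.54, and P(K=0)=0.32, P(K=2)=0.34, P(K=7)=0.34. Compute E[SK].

12.9744

E[SK] = Σ_s Σ_k sk · P(S=s)P(K=k)
 = 0·0.1472 + 2·0.1564 + 7·0.1564 + 0·0.1728 + 14·0.1836 + 49·0.1836
 = 0 + 0.3128 + 1.0948 + 0 + 2.5704 + 8.9964
 = 12.9744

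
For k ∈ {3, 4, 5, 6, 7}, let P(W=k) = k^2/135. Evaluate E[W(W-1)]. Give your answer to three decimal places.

E[W(W-1)] = Σ w(w-1)·P(W=w)
 = 6·1/15 + 12·16/135 + 20·5/27 + 30·4/15 + 42·49/135
 = 2/5 + 64/45 + 100/27 + 8 + 686/45
 = 3884/135

28.770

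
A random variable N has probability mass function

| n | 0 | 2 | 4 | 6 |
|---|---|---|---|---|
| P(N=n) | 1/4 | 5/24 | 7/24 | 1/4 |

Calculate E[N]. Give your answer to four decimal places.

3.0833

E[N] = Σ n·P(N=n)
 = 0·1/4 + 2·5/24 + 4·7/24 + 6·1/4
 = 0 + 5/12 + 7/6 + 3/2
 = 37/12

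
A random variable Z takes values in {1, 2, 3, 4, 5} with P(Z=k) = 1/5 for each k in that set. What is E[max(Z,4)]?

4.2

E[max(Z,4)] = Σ max(z,4)·P(Z=z)
 = 4·1/5 + 4·1/5 + 4·1/5 + 4·1/5 + 5·1/5
 = 4/5 + 4/5 + 4/5 + 4/5 + 1
 = 21/5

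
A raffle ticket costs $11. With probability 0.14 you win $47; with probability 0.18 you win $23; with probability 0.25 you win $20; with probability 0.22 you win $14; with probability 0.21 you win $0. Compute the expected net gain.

7.8

E[payout] = 47·0.14 + 23·0.18 + 20·0.25 + 14·0.22 + 0·0.21
 = 6.58 + 4.14 + 5 + 3.08 + 0
 = 18.8
Net = 18.8 - 11 = 7.8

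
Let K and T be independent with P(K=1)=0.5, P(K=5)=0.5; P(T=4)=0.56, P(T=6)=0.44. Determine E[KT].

E[KT] = Σ_k Σ_t kt · P(K=k)P(T=t)
 = 4·0.28 + 6·0.22 + 20·0.28 + 30·0.22
 = 1.12 + 1.32 + 5.6 + 6.6
 = 14.64

14.64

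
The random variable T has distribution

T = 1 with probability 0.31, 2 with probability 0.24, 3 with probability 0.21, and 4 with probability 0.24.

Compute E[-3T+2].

-5.14

E[-3T+2] = Σ (-3t+2)·P(T=t)
 = (-1)·0.31 + (-4)·0.24 + (-7)·0.21 + (-10)·0.24
 = (-0.31) + (-0.96) + (-1.47) + (-2.4)
 = -5.14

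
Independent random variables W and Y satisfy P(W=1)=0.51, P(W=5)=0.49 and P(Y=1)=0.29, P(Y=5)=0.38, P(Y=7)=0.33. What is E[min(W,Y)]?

E[min(W,Y)] = Σ_w Σ_y min(w,y) · P(W=w)P(Y=y)
 = 1·0.1479 + 1·0.1938 + 1·0.1683 + 1·0.1421 + 5·0.1862 + 5·0.1617
 = 0.1479 + 0.1938 + 0.1683 + 0.1421 + 0.931 + 0.8085
 = 2.3916

2.3916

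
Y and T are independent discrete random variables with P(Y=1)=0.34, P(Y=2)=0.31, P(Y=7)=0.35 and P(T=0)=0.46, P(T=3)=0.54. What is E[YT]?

5.5242

E[YT] = Σ_y Σ_t yt · P(Y=y)P(T=t)
 = 0·0.1564 + 3·0.1836 + 0·0.1426 + 6·0.1674 + 0·0.161 + 21·0.189
 = 0 + 0.5508 + 0 + 1.0044 + 0 + 3.969
 = 5.5242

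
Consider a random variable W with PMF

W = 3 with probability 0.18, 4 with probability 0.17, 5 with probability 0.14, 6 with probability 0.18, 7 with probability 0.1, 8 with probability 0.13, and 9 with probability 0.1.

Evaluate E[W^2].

35.64

E[W^2] = Σ w^2·P(W=w)
 = 9·0.18 + 16·0.17 + 25·0.14 + 36·0.18 + 49·0.1 + 64·0.13 + 81·0.1
 = 1.62 + 2.72 + 3.5 + 6.48 + 4.9 + 8.32 + 8.1
 = 35.64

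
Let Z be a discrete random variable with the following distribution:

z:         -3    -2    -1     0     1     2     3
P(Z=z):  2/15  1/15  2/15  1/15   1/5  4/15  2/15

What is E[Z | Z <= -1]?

-2

P(Z <= -1) = 2/15 + 1/15 + 2/15 = 1/3.
E[Z | Z <= -1] = [(-3)·2/15 + (-2)·1/15 + (-1)·2/15] / (1/3)
 = -2/3 / (1/3)
 = -2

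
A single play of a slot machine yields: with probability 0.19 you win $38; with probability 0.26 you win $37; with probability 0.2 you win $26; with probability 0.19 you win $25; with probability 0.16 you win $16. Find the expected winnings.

29.35

E[payout] = 38·0.19 + 37·0.26 + 26·0.2 + 25·0.19 + 16·0.16
 = 7.22 + 9.62 + 5.2 + 4.75 + 2.56
 = 29.35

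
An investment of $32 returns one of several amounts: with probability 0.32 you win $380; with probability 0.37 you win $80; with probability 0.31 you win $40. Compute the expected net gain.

131.6

E[payout] = 380·0.32 + 80·0.37 + 40·0.31
 = 121.6 + 29.6 + 12.4
 = 163.6
Net = 163.6 - 32 = 131.6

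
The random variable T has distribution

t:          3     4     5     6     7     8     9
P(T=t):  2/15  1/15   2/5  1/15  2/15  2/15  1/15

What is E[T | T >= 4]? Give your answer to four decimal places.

6.0769

P(T >= 4) = 1/15 + 2/5 + 1/15 + 2/15 + 2/15 + 1/15 = 13/15.
E[T | T >= 4] = [4·1/15 + 5·2/5 + 6·1/15 + 7·2/15 + 8·2/15 + 9·1/15] / (13/15)
 = 79/15 / (13/15)
 = 79/13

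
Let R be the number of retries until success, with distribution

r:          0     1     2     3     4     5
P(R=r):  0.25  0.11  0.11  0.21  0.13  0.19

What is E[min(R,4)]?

E[min(R,4)] = Σ min(r,4)·P(R=r)
 = 0·0.25 + 1·0.11 + 2·0.11 + 3·0.21 + 4·0.13 + 4·0.19
 = 0 + 0.11 + 0.22 + 0.63 + 0.52 + 0.76
 = 2.24

2.24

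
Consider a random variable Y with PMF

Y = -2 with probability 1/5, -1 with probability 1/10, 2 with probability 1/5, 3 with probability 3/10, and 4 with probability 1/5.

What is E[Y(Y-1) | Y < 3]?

3.6

P(Y < 3) = 1/5 + 1/10 + 1/5 = 1/2.
E[Y(Y-1) | Y < 3] = [6·1/5 + 2·1/10 + 2·1/5] / (1/2)
 = 9/5 / (1/2)
 = 18/5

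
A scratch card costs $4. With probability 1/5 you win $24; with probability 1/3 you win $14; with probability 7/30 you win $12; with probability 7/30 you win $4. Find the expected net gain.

E[payout] = 24·1/5 + 14·1/3 + 12·7/30 + 4·7/30
 = 24/5 + 14/3 + 14/5 + 14/15
 = 66/5
Net = 66/5 - 4 = 46/5

9.2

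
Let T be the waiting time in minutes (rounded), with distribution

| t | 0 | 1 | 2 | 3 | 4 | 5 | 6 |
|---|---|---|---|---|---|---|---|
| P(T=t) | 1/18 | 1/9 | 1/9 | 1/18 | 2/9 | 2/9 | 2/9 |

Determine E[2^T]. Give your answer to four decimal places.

26.0556

E[2^T] = Σ 2^t·P(T=t)
 = 1·1/18 + 2·1/9 + 4·1/9 + 8·1/18 + 16·2/9 + 32·2/9 + 64·2/9
 = 1/18 + 2/9 + 4/9 + 4/9 + 32/9 + 64/9 + 128/9
 = 469/18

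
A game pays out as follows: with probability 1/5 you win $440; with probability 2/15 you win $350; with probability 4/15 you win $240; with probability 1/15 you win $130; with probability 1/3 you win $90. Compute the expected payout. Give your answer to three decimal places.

E[payout] = 440·1/5 + 350·2/15 + 240·4/15 + 130·1/15 + 90·1/3
 = 88 + 140/3 + 64 + 26/3 + 30
 = 712/3

237.333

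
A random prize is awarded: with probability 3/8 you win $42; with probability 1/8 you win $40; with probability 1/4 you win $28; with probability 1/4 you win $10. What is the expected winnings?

E[payout] = 42·3/8 + 40·1/8 + 28·1/4 + 10·1/4
 = 63/4 + 5 + 7 + 5/2
 = 121/4

30.25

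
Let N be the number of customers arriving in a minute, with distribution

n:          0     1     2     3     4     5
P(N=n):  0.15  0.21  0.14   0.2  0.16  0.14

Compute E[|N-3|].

1.45

E[|N-3|] = Σ |n-3|·P(N=n)
 = 3·0.15 + 2·0.21 + 1·0.14 + 0·0.2 + 1·0.16 + 2·0.14
 = 0.45 + 0.42 + 0.14 + 0 + 0.16 + 0.28
 = 1.45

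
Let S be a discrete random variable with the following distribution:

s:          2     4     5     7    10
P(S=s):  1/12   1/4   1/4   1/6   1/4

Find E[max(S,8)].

8.5

E[max(S,8)] = Σ max(s,8)·P(S=s)
 = 8·1/12 + 8·1/4 + 8·1/4 + 8·1/6 + 10·1/4
 = 2/3 + 2 + 2 + 4/3 + 5/2
 = 17/2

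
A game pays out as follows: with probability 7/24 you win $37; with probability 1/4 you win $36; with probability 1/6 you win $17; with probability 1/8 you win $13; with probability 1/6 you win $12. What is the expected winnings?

E[payout] = 37·7/24 + 36·1/4 + 17·1/6 + 13·1/8 + 12·1/6
 = 259/24 + 9 + 17/6 + 13/8 + 2
 = 105/4

26.25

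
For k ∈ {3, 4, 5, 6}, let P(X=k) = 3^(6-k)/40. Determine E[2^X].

E[2^X] = Σ 2^x·P(X=x)
 = 8·27/40 + 16·9/40 + 32·3/40 + 64·1/40
 = 27/5 + 18/5 + 12/5 + 8/5
 = 13

13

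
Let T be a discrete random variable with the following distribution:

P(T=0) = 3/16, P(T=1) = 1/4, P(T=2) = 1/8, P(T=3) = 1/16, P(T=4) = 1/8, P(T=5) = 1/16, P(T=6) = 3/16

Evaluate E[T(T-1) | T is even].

11.8

P(T is even) = 3/16 + 1/8 + 1/8 + 3/16 = 5/8.
E[T(T-1) | T is even] = [0·3/16 + 2·1/8 + 12·1/8 + 30·3/16] / (5/8)
 = 59/8 / (5/8)
 = 59/5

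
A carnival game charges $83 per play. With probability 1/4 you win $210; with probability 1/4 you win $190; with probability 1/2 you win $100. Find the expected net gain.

E[payout] = 210·1/4 + 190·1/4 + 100·1/2
 = 105/2 + 95/2 + 50
 = 150
Net = 150 - 83 = 67

67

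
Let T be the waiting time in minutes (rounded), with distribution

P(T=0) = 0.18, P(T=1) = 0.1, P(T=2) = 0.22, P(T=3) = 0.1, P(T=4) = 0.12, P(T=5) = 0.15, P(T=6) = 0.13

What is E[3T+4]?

E[3T+4] = Σ (3t+4)·P(T=t)
 = 4·0.18 + 7·0.1 + 10·0.22 + 13·0.1 + 16·0.12 + 19·0.15 + 22·0.13
 = 0.72 + 0.7 + 2.2 + 1.3 + 1.92 + 2.85 + 2.86
 = 12.55

12.55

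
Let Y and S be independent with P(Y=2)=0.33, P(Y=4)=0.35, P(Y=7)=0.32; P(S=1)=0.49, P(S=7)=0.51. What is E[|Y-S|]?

2.994

E[|Y-S|] = Σ_y Σ_s |y-s| · P(Y=y)P(S=s)
 = 1·0.1617 + 5·0.1683 + 3·0.1715 + 3·0.1785 + 6·0.1568 + 0·0.1632
 = 0.1617 + 0.8415 + 0.5145 + 0.5355 + 0.9408 + 0
 = 2.994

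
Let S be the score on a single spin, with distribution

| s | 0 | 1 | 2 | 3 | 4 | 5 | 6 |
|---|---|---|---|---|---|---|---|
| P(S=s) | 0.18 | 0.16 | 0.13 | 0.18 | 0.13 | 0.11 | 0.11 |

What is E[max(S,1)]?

E[max(S,1)] = Σ max(s,1)·P(S=s)
 = 1·0.18 + 1·0.16 + 2·0.13 + 3·0.18 + 4·0.13 + 5·0.11 + 6·0.11
 = 0.18 + 0.16 + 0.26 + 0.54 + 0.52 + 0.55 + 0.66
 = 2.87

2.87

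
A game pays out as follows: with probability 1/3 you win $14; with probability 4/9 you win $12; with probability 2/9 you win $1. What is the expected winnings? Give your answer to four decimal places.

10.2222

E[payout] = 14·1/3 + 12·4/9 + 1·2/9
 = 14/3 + 16/3 + 2/9
 = 92/9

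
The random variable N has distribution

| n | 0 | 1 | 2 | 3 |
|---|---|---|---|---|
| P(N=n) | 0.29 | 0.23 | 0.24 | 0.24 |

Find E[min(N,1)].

E[min(N,1)] = Σ min(n,1)·P(N=n)
 = 0·0.29 + 1·0.23 + 1·0.24 + 1·0.24
 = 0 + 0.23 + 0.24 + 0.24
 = 0.71

0.71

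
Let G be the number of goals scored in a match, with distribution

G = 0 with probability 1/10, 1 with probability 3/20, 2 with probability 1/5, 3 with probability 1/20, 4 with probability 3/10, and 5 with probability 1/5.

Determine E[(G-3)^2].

2.8

E[(G-3)^2] = Σ (g-3)^2·P(G=g)
 = 9·1/10 + 4·3/20 + 1·1/5 + 0·1/20 + 1·3/10 + 4·1/5
 = 9/10 + 3/5 + 1/5 + 0 + 3/10 + 4/5
 = 14/5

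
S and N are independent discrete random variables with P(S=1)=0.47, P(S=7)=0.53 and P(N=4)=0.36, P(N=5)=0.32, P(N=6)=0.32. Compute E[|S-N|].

2.9424

E[|S-N|] = Σ_s Σ_n |s-n| · P(S=s)P(N=n)
 = 3·0.1692 + 4·0.1504 + 5·0.1504 + 3·0.1908 + 2·0.1696 + 1·0.1696
 = 0.5076 + 0.6016 + 0.752 + 0.5724 + 0.3392 + 0.1696
 = 2.9424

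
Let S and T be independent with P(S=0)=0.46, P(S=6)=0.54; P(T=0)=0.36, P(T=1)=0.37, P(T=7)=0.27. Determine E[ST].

E[ST] = Σ_s Σ_t st · P(S=s)P(T=t)
 = 0·0.1656 + 0·0.1702 + 0·0.1242 + 0·0.1944 + 6·0.1998 + 42·0.1458
 = 0 + 0 + 0 + 0 + 1.1988 + 6.1236
 = 7.3224

7.3224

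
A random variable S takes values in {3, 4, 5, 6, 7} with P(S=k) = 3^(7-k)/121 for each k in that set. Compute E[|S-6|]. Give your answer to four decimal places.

E[|S-6|] = Σ |s-6|·P(S=s)
 = 3·81/121 + 2·27/121 + 1·9/121 + 0·3/121 + 1·1/121
 = 243/121 + 54/121 + 9/121 + 0 + 1/121
 = 307/121

2.5372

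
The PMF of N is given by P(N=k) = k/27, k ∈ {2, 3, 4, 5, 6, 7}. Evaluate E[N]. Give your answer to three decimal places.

5.148

E[N] = Σ n·P(N=n)
 = 2·2/27 + 3·1/9 + 4·4/27 + 5·5/27 + 6·2/9 + 7·7/27
 = 4/27 + 1/3 + 16/27 + 25/27 + 4/3 + 49/27
 = 139/27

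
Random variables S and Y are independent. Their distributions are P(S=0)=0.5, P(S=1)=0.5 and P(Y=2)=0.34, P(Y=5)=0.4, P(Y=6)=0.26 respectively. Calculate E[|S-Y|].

3.74

E[|S-Y|] = Σ_s Σ_y |s-y| · P(S=s)P(Y=y)
 = 2·0.17 + 5·0.2 + 6·0.13 + 1·0.17 + 4·0.2 + 5·0.13
 = 0.34 + 1 + 0.78 + 0.17 + 0.8 + 0.65
 = 3.74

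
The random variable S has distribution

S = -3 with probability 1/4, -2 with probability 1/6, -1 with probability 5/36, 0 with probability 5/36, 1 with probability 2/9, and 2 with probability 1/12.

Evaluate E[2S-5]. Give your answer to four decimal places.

E[2S-5] = Σ (2s-5)·P(S=s)
 = (-11)·1/4 + (-9)·1/6 + (-7)·5/36 + (-5)·5/36 + (-3)·2/9 + (-1)·1/12
 = (-11/4) + (-3/2) + (-35/36) + (-25/36) + (-2/3) + (-1/12)
 = -20/3

-6.6667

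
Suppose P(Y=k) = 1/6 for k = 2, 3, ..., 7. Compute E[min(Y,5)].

4

E[min(Y,5)] = Σ min(y,5)·P(Y=y)
 = 2·1/6 + 3·1/6 + 4·1/6 + 5·1/6 + 5·1/6 + 5·1/6
 = 1/3 + 1/2 + 2/3 + 5/6 + 5/6 + 5/6
 = 4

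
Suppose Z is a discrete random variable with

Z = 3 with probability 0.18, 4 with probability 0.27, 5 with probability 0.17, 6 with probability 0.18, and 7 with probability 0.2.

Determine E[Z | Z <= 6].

P(Z <= 6) = 0.18 + 0.27 + 0.17 + 0.18 = 0.8.
E[Z | Z <= 6] = [3·0.18 + 4·0.27 + 5·0.17 + 6·0.18] / 0.8
 = 3.55 / 0.8
 = 71/16

4.4375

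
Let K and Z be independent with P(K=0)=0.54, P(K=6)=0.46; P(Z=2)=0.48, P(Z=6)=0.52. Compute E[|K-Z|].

3.0864

E[|K-Z|] = Σ_k Σ_z |k-z| · P(K=k)P(Z=z)
 = 2·0.2592 + 6·0.2808 + 4·0.2208 + 0·0.2392
 = 0.5184 + 1.6848 + 0.8832 + 0
 = 3.0864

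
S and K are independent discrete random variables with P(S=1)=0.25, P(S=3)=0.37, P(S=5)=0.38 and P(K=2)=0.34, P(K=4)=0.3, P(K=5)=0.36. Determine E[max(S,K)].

4.3074

E[max(S,K)] = Σ_s Σ_k max(s,k) · P(S=s)P(K=k)
 = 2·0.085 + 4·0.075 + 5·0.09 + 3·0.1258 + 4·0.111 + 5·0.1332 + 5·0.1292 + 5·0.114 + 5·0.1368
 = 0.17 + 0.3 + 0.45 + 0.3774 + 0.444 + 0.666 + 0.646 + 0.57 + 0.684
 = 4.3074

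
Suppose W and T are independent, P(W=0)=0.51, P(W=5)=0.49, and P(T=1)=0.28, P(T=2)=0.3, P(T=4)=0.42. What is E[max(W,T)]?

E[max(W,T)] = Σ_w Σ_t max(w,t) · P(W=w)P(T=t)
 = 1·0.1428 + 2·0.153 + 4·0.2142 + 5·0.1372 + 5·0.147 + 5·0.2058
 = 0.1428 + 0.306 + 0.8568 + 0.686 + 0.735 + 1.029
 = 3.7556

3.7556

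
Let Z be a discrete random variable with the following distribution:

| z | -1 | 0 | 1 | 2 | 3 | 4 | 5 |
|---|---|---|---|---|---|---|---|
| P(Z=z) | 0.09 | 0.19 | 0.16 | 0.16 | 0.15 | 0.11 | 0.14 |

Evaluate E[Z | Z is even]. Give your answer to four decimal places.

1.6522

P(Z is even) = 0.19 + 0.16 + 0.11 = 0.46.
E[Z | Z is even] = [0·0.19 + 2·0.16 + 4·0.11] / 0.46
 = 0.76 / 0.46
 = 38/23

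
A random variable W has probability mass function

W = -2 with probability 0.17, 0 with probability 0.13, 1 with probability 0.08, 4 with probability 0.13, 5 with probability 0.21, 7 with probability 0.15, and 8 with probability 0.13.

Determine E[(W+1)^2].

E[(W+1)^2] = Σ (w+1)^2·P(W=w)
 = 1·0.17 + 1·0.13 + 4·0.08 + 25·0.13 + 36·0.21 + 64·0.15 + 81·0.13
 = 0.17 + 0.13 + 0.32 + 3.25 + 7.56 + 9.6 + 10.53
 = 31.56

31.56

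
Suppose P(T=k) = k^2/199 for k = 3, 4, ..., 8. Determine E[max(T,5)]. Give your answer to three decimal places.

E[max(T,5)] = Σ max(t,5)·P(T=t)
 = 5·9/199 + 5·16/199 + 5·25/199 + 6·36/199 + 7·49/199 + 8·64/199
 = 45/199 + 80/199 + 125/199 + 216/199 + 343/199 + 512/199
 = 1321/199

6.638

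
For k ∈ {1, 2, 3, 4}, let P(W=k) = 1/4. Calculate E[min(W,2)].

1.75

E[min(W,2)] = Σ min(w,2)·P(W=w)
 = 1·1/4 + 2·1/4 + 2·1/4 + 2·1/4
 = 1/4 + 1/2 + 1/2 + 1/2
 = 7/4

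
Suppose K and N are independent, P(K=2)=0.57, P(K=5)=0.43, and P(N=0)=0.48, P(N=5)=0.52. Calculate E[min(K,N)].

1.7108

E[min(K,N)] = Σ_k Σ_n min(k,n) · P(K=k)P(N=n)
 = 0·0.2736 + 2·0.2964 + 0·0.2064 + 5·0.2236
 = 0 + 0.5928 + 0 + 1.118
 = 1.7108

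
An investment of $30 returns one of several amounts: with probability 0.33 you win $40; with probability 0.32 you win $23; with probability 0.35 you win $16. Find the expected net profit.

-3.84

E[payout] = 40·0.33 + 23·0.32 + 16·0.35
 = 13.2 + 7.36 + 5.6
 = 26.16
Net = 26.16 - 30 = -3.84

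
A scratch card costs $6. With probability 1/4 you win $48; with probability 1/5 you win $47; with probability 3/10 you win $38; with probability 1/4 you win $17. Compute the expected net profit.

31.05

E[payout] = 48·1/4 + 47·1/5 + 38·3/10 + 17·1/4
 = 12 + 47/5 + 57/5 + 17/4
 = 741/20
Net = 741/20 - 6 = 621/20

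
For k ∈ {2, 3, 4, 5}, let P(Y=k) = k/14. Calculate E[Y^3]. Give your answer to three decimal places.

69.857

E[Y^3] = Σ y^3·P(Y=y)
 = 8·1/7 + 27·3/14 + 64·2/7 + 125·5/14
 = 8/7 + 81/14 + 128/7 + 625/14
 = 489/7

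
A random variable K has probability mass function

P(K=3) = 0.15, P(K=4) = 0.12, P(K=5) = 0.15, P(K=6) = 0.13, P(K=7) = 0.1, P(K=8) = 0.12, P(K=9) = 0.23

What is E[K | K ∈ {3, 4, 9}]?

P(K ∈ {3, 4, 9}) = 0.15 + 0.12 + 0.23 = 0.5.
E[K | K ∈ {3, 4, 9}] = [3·0.15 + 4·0.12 + 9·0.23] / 0.5
 = 3 / 0.5
 = 6

6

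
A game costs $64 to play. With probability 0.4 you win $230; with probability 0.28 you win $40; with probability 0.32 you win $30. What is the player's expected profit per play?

E[payout] = 230·0.4 + 40·0.28 + 30·0.32
 = 92 + 11.2 + 9.6
 = 112.8
Net = 112.8 - 64 = 48.8

48.8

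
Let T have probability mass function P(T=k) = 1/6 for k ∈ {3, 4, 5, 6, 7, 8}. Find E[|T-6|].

1.5

E[|T-6|] = Σ |t-6|·P(T=t)
 = 3·1/6 + 2·1/6 + 1·1/6 + 0·1/6 + 1·1/6 + 2·1/6
 = 1/2 + 1/3 + 1/6 + 0 + 1/6 + 1/3
 = 3/2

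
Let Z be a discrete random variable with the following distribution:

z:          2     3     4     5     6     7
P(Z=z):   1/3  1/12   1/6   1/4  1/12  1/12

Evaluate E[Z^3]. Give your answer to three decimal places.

93.417

E[Z^3] = Σ z^3·P(Z=z)
 = 8·1/3 + 27·1/12 + 64·1/6 + 125·1/4 + 216·1/12 + 343·1/12
 = 8/3 + 9/4 + 32/3 + 125/4 + 18 + 343/12
 = 1121/12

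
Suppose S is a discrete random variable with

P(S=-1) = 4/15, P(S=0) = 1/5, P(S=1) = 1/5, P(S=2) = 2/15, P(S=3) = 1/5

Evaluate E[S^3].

6.4

E[S^3] = Σ s^3·P(S=s)
 = (-1)·4/15 + 0·1/5 + 1·1/5 + 8·2/15 + 27·1/5
 = (-4/15) + 0 + 1/5 + 16/15 + 27/5
 = 32/5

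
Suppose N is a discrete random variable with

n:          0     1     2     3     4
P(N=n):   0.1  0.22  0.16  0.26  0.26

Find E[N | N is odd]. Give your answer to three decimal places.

P(N is odd) = 0.22 + 0.26 = 0.48.
E[N | N is odd] = [1·0.22 + 3·0.26] / 0.48
 = 1 / 0.48
 = 25/12

2.083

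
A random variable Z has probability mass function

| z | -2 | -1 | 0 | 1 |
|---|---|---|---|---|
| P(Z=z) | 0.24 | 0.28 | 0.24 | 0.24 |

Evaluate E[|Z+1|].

0.96

E[|Z+1|] = Σ |z+1|·P(Z=z)
 = 1·0.24 + 0·0.28 + 1·0.24 + 2·0.24
 = 0.24 + 0 + 0.24 + 0.48
 = 0.96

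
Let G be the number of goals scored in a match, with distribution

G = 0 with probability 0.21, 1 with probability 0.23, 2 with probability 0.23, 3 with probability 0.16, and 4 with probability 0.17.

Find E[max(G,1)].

2.06

E[max(G,1)] = Σ max(g,1)·P(G=g)
 = 1·0.21 + 1·0.23 + 2·0.23 + 3·0.16 + 4·0.17
 = 0.21 + 0.23 + 0.46 + 0.48 + 0.68
 = 2.06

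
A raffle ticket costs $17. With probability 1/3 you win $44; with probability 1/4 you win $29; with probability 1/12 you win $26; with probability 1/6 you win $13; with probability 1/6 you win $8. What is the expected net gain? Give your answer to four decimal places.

10.5833

E[payout] = 44·1/3 + 29·1/4 + 26·1/12 + 13·1/6 + 8·1/6
 = 44/3 + 29/4 + 13/6 + 13/6 + 4/3
 = 331/12
Net = 331/12 - 17 = 127/12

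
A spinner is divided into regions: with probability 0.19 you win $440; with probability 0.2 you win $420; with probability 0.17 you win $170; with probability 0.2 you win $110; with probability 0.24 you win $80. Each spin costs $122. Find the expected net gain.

E[payout] = 440·0.19 + 420·0.2 + 170·0.17 + 110·0.2 + 80·0.24
 = 83.6 + 84 + 28.9 + 22 + 19.2
 = 237.7
Net = 237.7 - 122 = 115.7

115.7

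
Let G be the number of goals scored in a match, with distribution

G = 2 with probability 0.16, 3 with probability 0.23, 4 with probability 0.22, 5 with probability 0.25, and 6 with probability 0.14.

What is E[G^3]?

E[G^3] = Σ g^3·P(G=g)
 = 8·0.16 + 27·0.23 + 64·0.22 + 125·0.25 + 216·0.14
 = 1.28 + 6.21 + 14.08 + 31.25 + 30.24
 = 83.06

83.06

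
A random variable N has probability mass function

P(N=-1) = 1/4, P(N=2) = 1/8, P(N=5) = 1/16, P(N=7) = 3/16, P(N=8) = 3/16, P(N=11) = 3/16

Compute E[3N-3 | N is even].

13.8

P(N is even) = 1/8 + 3/16 = 5/16.
E[3N-3 | N is even] = [3·1/8 + 21·3/16] / (5/16)
 = 69/16 / (5/16)
 = 69/5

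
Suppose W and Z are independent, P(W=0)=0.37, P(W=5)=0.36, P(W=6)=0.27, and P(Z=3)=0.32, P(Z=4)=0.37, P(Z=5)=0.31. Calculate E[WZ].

E[WZ] = Σ_w Σ_z wz · P(W=w)P(Z=z)
 = 0·0.1184 + 0·0.1369 + 0·0.1147 + 15·0.1152 + 20·0.1332 + 25·0.1116 + 18·0.0864 + 24·0.0999 + 30·0.0837
 = 0 + 0 + 0 + 1.728 + 2.664 + 2.79 + 1.5552 + 2.3976 + 2.511
 = 13.6458

13.6458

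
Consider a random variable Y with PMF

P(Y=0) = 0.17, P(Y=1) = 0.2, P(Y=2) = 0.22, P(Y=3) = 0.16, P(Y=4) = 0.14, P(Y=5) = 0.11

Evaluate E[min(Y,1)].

E[min(Y,1)] = Σ min(y,1)·P(Y=y)
 = 0·0.17 + 1·0.2 + 1·0.22 + 1·0.16 + 1·0.14 + 1·0.11
 = 0 + 0.2 + 0.22 + 0.16 + 0.14 + 0.11
 = 0.83

0.83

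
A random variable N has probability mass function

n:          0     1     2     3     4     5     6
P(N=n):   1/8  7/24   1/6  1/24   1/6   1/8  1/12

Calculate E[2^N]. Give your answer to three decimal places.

E[2^N] = Σ 2^n·P(N=n)
 = 1·1/8 + 2·7/24 + 4·1/6 + 8·1/24 + 16·1/6 + 32·1/8 + 64·1/12
 = 1/8 + 7/12 + 2/3 + 1/3 + 8/3 + 4 + 16/3
 = 329/24

13.708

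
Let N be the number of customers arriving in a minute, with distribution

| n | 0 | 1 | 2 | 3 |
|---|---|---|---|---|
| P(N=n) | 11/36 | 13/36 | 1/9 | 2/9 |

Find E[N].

1.25

E[N] = Σ n·P(N=n)
 = 0·11/36 + 1·13/36 + 2·1/9 + 3·2/9
 = 0 + 13/36 + 2/9 + 2/3
 = 5/4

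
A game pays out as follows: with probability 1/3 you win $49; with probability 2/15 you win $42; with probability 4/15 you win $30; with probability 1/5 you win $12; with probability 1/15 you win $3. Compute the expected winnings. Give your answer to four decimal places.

32.5333

E[payout] = 49·1/3 + 42·2/15 + 30·4/15 + 12·1/5 + 3·1/15
 = 49/3 + 28/5 + 8 + 12/5 + 1/5
 = 488/15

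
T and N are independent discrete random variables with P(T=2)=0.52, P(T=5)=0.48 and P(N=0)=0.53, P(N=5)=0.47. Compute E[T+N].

E[T+N] = Σ_t Σ_n (t+n) · P(T=t)P(N=n)
 = 2·0.2756 + 7·0.2444 + 5·0.2544 + 10·0.2256
 = 0.5512 + 1.7108 + 1.272 + 2.256
 = 5.79

5.79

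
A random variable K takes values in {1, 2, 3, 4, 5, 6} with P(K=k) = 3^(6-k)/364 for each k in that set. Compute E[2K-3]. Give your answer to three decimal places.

-0.016

E[2K-3] = Σ (2k-3)·P(K=k)
 = (-1)·243/364 + 1·81/364 + 3·27/364 + 5·9/364 + 7·3/364 + 9·1/364
 = (-243/364) + 81/364 + 81/364 + 45/364 + 3/52 + 9/364
 = -3/182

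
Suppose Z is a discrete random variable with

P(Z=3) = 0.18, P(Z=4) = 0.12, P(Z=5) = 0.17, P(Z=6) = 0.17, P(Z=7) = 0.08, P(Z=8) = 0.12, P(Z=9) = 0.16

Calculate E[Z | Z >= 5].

6.9

P(Z >= 5) = 0.17 + 0.17 + 0.08 + 0.12 + 0.16 = 0.7.
E[Z | Z >= 5] = [5·0.17 + 6·0.17 + 7·0.08 + 8·0.12 + 9·0.16] / 0.7
 = 4.83 / 0.7
 = 69/10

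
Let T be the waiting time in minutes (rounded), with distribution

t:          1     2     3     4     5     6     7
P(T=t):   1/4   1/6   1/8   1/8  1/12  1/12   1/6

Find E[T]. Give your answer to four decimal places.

E[T] = Σ t·P(T=t)
 = 1·1/4 + 2·1/6 + 3·1/8 + 4·1/8 + 5·1/12 + 6·1/12 + 7·1/6
 = 1/4 + 1/3 + 3/8 + 1/2 + 5/12 + 1/2 + 7/6
 = 85/24

3.5417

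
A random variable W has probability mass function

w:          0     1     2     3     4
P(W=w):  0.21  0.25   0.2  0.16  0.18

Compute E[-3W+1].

-4.55

E[-3W+1] = Σ (-3w+1)·P(W=w)
 = 1·0.21 + (-2)·0.25 + (-5)·0.2 + (-8)·0.16 + (-11)·0.18
 = 0.21 + (-0.5) + (-1) + (-1.28) + (-1.98)
 = -4.55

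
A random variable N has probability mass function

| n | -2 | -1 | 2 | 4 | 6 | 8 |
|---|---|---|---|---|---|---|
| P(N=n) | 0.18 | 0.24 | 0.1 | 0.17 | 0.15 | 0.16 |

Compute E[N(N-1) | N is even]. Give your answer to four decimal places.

P(N is even) = 0.18 + 0.1 + 0.17 + 0.15 + 0.16 = 0.76.
E[N(N-1) | N is even] = [6·0.18 + 2·0.1 + 12·0.17 + 30·0.15 + 56·0.16] / 0.76
 = 16.78 / 0.76
 = 839/38

22.0789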